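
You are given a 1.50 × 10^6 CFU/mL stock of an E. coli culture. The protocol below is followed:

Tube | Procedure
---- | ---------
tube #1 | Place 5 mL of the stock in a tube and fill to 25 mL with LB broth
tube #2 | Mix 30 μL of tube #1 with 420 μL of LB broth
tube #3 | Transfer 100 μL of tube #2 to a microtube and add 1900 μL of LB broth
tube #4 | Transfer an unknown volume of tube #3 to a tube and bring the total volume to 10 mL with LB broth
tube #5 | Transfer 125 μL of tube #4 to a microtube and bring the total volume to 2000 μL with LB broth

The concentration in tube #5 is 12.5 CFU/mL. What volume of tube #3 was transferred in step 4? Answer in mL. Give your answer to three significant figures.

Step 1: 5 mL brought to 25 mL → factor 25/5 = 5
Step 2: 30 μL + 420 μL = 450 μL total → factor 450/30 = 15
Step 3: 100 μL + 1900 μL = 2000 μL total → factor 2000/100 = 20
Step 4: v brought to 10 mL → factor = 10 mL/v
Step 5: 125 μL brought to 2000 μL → factor 2000/125 = 16
Product of known-step factors = 24000
Overall factor = 1.50 × 10^6 CFU/mL / (12.5 CFU/mL) = 1.2 × 10^5
Step-4 factor = 1.2 × 10^5 / 24000 = 5
v = 10 mL / 5 = 2.00 mL

2.00 mL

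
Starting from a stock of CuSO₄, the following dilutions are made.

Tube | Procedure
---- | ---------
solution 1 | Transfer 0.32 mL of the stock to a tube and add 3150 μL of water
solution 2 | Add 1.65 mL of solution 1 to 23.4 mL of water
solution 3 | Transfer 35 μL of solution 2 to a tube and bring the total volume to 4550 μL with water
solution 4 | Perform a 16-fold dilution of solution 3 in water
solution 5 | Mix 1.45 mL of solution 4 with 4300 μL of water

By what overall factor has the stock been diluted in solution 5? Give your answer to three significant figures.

1.36 × 10^6

Step 1: 0.32 mL + 3150 μL = 3.47 mL total → factor 3.47/0.32 = 10.844
Step 2: 1.65 mL + 23.4 mL = 25.05 mL total → factor 25.05/1.65 = 15.182
Step 3: 35 μL brought to 4550 μL → factor 4550/35 = 130
Step 4: 16-fold → factor 16
Step 5: 1.45 mL + 4300 μL = 5.75 mL total → factor 5.75/1.45 = 3.9655
Overall dilution factor = 10.844 × 15.182 × 130 × 16 × 3.9655 = 1.3579 × 10^6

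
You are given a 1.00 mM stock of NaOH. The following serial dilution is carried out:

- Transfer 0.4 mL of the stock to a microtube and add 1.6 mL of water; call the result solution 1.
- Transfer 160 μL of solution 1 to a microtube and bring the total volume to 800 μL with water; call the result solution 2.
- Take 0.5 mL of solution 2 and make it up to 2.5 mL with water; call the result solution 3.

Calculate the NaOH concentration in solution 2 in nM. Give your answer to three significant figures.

Step 1: 0.4 mL + 1.6 mL = 2 mL total → factor 2/0.4 = 5
Step 2: 160 μL brought to 800 μL → factor 800/160 = 5
Dilution factor through solution 2 = 5 × 5 = 25
[solution 2] = 1.00 mM / 25 = 0.04000 mM = 4.00 × 10^4 nM

4.00 × 10^4 nM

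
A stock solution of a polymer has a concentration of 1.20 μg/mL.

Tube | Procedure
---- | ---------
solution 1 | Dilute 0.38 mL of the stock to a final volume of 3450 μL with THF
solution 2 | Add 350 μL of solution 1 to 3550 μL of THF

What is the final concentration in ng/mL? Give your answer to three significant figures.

11.9 ng/mL

Step 1: 0.38 mL brought to 3450 μL → factor 3.45/0.38 = 9.0789
Step 2: 350 μL + 3550 μL = 3900 μL total → factor 3900/350 = 11.143
Overall dilution factor = 9.0789 × 11.143 = 101.17
Final = 1.20 μg/mL / 101.17 = 0.01186 μg/mL = 11.9 ng/mL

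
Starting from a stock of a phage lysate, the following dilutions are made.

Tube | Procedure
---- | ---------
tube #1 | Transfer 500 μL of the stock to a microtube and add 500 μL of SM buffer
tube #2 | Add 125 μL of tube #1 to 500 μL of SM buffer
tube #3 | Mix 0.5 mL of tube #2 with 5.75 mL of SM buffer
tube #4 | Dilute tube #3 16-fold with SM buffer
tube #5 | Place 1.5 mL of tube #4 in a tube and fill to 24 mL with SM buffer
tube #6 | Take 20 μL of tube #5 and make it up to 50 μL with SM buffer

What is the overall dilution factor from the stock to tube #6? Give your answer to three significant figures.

8.00 × 10^4

Step 1: 500 μL + 500 μL = 1000 μL total → factor 1000/500 = 2
Step 2: 125 μL + 500 μL = 625 μL total → factor 625/125 = 5
Step 3: 0.5 mL + 5.75 mL = 6.25 mL total → factor 6.25/0.5 = 12.5
Step 4: 16-fold → factor 16
Step 5: 1.5 mL brought to 24 mL → factor 24/1.5 = 16
Step 6: 20 μL brought to 50 μL → factor 50/20 = 2.5
Overall dilution factor = 2 × 5 × 12.5 × 16 × 16 × 2.5 = 80000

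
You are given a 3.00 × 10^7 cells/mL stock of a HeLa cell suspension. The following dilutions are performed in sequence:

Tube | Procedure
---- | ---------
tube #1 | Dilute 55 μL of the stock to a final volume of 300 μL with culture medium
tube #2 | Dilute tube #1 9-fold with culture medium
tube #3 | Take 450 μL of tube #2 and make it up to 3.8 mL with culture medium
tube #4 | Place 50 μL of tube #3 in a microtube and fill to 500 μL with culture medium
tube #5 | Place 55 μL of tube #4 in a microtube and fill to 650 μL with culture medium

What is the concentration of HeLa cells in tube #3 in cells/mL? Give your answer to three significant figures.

7.24 × 10^4 cells/mL

Step 1: 55 μL brought to 300 μL → factor 300/55 = 5.4545
Step 2: 9-fold → factor 9
Step 3: 450 μL brought to 3.8 mL → factor 3800/450 = 8.4444
Dilution factor through tube #3 = 5.4545 × 9 × 8.4444 = 414.55
[tube #3] = 3.00 × 10^7 cells/mL / 414.55 = 7.24 × 10^4 cells/mL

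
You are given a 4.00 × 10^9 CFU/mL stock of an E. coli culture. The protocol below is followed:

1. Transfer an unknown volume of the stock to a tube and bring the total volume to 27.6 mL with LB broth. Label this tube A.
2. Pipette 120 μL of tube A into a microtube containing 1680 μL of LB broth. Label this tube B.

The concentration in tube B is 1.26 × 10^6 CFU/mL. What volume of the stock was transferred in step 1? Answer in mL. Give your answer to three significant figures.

Step 1: v brought to 27.6 mL → factor = 27.6 mL/v
Step 2: 120 μL + 1680 μL = 1800 μL total → factor 1800/120 = 15
Product of known-step factors = 15
Overall factor = 4.00 × 10^9 CFU/mL / (1.26 × 10^6 CFU/mL) = 3174.6
Step-1 factor = 3174.6 / 15 = 211.64
v = 27.6 mL / 211.64 = 0.130 mL

0.130 mL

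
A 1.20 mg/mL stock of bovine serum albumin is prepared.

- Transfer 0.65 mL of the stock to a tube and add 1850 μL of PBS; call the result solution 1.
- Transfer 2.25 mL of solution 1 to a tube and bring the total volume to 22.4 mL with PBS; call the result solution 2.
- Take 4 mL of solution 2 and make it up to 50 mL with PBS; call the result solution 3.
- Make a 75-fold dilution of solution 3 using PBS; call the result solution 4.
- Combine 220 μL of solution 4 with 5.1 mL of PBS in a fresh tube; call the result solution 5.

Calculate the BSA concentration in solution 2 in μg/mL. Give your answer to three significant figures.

Step 1: 0.65 mL + 1850 μL = 2.5 mL total → factor 2.5/0.65 = 3.8462
Step 2: 2.25 mL brought to 22.4 mL → factor 22.4/2.25 = 9.9556
Dilution factor through solution 2 = 3.8462 × 9.9556 = 38.291
[solution 2] = 1.20 mg/mL / 38.291 = 0.03134 mg/mL = 31.3 μg/mL

31.3 μg/mL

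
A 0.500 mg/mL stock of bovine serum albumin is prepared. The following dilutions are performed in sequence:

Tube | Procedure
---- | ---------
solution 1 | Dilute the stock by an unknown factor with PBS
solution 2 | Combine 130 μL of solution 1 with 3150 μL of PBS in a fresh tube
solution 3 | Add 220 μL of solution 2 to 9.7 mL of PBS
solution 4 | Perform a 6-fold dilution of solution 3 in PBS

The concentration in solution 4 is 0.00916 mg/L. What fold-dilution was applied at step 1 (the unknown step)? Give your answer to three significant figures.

Step 1: unknown factor x
Step 2: 130 μL + 3150 μL = 3280 μL total → factor 3280/130 = 25.231
Step 3: 220 μL + 9.7 mL = 9920 μL total → factor 9920/220 = 45.091
Step 4: 6-fold → factor 6
Product of known-step factors = 6826.1
Overall factor = 0.500 mg/mL / (0.00916 mg/L) = 54585
x = 54585 / 6826.1 = 8.00

8.00-fold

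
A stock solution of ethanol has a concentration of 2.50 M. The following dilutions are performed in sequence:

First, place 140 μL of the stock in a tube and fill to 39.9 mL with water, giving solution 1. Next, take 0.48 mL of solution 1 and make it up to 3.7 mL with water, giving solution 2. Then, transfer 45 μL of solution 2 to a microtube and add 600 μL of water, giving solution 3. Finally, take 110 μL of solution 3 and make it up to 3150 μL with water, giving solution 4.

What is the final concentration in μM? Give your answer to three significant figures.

2.77 μM

Step 1: 140 μL brought to 39.9 mL → factor 39900/140 = 285
Step 2: 0.48 mL brought to 3.7 mL → factor 3.7/0.48 = 7.7083
Step 3: 45 μL + 600 μL = 645 μL total → factor 645/45 = 14.333
Step 4: 110 μL brought to 3150 μL → factor 3150/110 = 28.636
Overall dilution factor = 285 × 7.7083 × 14.333 × 28.636 = 9.0172 × 10^5
Final = 2.50 M / 9.0172 × 10^5 = 2.772 × 10^-6 M = 2.77 μM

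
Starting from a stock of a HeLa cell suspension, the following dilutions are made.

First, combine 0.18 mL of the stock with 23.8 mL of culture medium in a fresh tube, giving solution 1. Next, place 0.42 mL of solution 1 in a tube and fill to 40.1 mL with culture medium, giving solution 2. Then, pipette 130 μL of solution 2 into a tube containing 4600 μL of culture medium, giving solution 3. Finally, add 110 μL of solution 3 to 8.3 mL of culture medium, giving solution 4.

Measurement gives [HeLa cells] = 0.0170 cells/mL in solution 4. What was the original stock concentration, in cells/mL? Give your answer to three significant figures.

6.02 × 10^5 cells/mL

Step 1: 0.18 mL + 23.8 mL = 23.98 mL total → factor 23.98/0.18 = 133.22
Step 2: 0.42 mL brought to 40.1 mL → factor 40.1/0.42 = 95.476
Step 3: 130 μL + 4600 μL = 4730 μL total → factor 4730/130 = 36.385
Step 4: 110 μL + 8.3 mL = 8410 μL total → factor 8410/110 = 76.455
Overall dilution factor = 133.22 × 95.476 × 36.385 × 76.455 = 3.5383 × 10^7
Stock = 0.0170 cells/mL × 3.5383 × 10^7 = 6.02 × 10^5 cells/mL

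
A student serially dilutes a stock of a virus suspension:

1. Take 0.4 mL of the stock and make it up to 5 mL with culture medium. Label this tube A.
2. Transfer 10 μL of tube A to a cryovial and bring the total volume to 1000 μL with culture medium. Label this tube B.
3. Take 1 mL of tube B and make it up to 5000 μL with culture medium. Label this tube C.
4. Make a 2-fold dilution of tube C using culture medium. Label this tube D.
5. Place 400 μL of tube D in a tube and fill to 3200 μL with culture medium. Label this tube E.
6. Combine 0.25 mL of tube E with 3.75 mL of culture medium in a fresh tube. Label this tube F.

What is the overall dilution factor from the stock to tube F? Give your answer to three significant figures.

1.60 × 10^6

Step 1: 0.4 mL brought to 5 mL → factor 5/0.4 = 12.5
Step 2: 10 μL brought to 1000 μL → factor 1000/10 = 100
Step 3: 1 mL brought to 5000 μL → factor 5/1 = 5
Step 4: 2-fold → factor 2
Step 5: 400 μL brought to 3200 μL → factor 3200/400 = 8
Step 6: 0.25 mL + 3.75 mL = 4 mL total → factor 4/0.25 = 16
Overall dilution factor = 12.5 × 100 × 5 × 2 × 8 × 16 = 1.6 × 10^6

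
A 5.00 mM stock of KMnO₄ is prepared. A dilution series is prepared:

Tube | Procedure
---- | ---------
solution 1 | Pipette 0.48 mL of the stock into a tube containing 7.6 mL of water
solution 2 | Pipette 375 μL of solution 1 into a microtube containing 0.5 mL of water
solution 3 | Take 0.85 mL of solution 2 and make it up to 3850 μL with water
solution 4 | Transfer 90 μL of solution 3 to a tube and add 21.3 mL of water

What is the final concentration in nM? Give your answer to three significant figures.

118 nM

Step 1: 0.48 mL + 7.6 mL = 8.08 mL total → factor 8.08/0.48 = 16.833
Step 2: 375 μL + 0.5 mL = 875 μL total → factor 875/375 = 2.3333
Step 3: 0.85 mL brought to 3850 μL → factor 3.85/0.85 = 4.5294
Step 4: 90 μL + 21.3 mL = 21390 μL total → factor 21390/90 = 237.67
Overall dilution factor = 16.833 × 2.3333 × 4.5294 × 237.67 = 42282
Final = 5.00 mM / 42282 = 0.0001183 mM = 118 nM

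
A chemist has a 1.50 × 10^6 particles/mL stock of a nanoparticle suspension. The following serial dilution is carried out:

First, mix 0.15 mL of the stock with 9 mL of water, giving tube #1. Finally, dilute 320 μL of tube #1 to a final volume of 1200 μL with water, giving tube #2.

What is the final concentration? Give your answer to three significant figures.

6.56 × 10^3 particles/mL

Step 1: 0.15 mL + 9 mL = 9.15 mL total → factor 9.15/0.15 = 61
Step 2: 320 μL brought to 1200 μL → factor 1200/320 = 3.75
Overall dilution factor = 61 × 3.75 = 228.75
Final = 1.50 × 10^6 particles/mL / 228.75 = 6.56 × 10^3 particles/mL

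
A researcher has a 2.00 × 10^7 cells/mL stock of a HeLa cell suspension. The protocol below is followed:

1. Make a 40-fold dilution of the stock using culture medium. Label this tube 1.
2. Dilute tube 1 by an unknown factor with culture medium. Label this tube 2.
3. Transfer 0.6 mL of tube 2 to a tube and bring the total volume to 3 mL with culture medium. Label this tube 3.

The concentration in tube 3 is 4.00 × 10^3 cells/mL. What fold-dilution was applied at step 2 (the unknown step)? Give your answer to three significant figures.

Step 1: 40-fold → factor 40
Step 2: unknown factor x
Step 3: 0.6 mL brought to 3 mL → factor 3/0.6 = 5
Product of known-step factors = 200
Overall factor = 2.00 × 10^7 cells/mL / (4.00 × 10^3 cells/mL) = 5000
x = 5000 / 200 = 25.0

25.0-fold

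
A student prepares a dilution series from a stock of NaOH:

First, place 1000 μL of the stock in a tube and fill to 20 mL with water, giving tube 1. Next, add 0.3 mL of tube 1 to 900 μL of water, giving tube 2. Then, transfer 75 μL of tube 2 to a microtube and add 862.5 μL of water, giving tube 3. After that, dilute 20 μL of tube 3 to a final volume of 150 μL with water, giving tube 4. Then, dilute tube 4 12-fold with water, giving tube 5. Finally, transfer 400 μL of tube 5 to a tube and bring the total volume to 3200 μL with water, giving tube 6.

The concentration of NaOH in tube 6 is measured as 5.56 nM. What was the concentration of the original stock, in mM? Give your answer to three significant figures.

Step 1: 1000 μL brought to 20 mL → factor 20000/1000 = 20
Step 2: 0.3 mL + 900 μL = 1.2 mL total → factor 1.2/0.3 = 4
Step 3: 75 μL + 862.5 μL = 937.5 μL total → factor 937.5/75 = 12.5
Step 4: 20 μL brought to 150 μL → factor 150/20 = 7.5
Step 5: 12-fold → factor 12
Step 6: 400 μL brought to 3200 μL → factor 3200/400 = 8
Overall dilution factor = 20 × 4 × 12.5 × 7.5 × 12 × 8 = 7.2 × 10^5
Stock = 5.56 nM × 7.2 × 10^5 = 4.003 × 10^6 nM = 4.00 mM

4.00 mM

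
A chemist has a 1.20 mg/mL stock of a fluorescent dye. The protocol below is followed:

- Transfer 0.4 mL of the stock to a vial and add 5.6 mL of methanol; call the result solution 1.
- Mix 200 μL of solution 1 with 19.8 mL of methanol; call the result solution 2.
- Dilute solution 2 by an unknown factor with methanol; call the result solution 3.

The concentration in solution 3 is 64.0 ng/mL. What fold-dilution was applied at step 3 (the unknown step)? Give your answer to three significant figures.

Step 1: 0.4 mL + 5.6 mL = 6 mL total → factor 6/0.4 = 15
Step 2: 200 μL + 19.8 mL = 20000 μL total → factor 20000/200 = 100
Step 3: unknown factor x
Product of known-step factors = 1500
Overall factor = 1.20 mg/mL / (64.0 ng/mL) = 18750
x = 18750 / 1500 = 12.5

12.5-fold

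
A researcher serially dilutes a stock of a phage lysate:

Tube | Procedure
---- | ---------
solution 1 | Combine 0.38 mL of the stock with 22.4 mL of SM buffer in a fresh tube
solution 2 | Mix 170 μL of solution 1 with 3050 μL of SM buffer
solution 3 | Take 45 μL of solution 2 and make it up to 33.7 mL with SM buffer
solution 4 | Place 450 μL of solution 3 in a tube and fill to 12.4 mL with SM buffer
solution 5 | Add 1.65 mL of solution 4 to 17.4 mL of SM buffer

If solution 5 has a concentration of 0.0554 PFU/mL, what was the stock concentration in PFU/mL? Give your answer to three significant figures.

Step 1: 0.38 mL + 22.4 mL = 22.78 mL total → factor 22.78/0.38 = 59.947
Step 2: 170 μL + 3050 μL = 3220 μL total → factor 3220/170 = 18.941
Step 3: 45 μL brought to 33.7 mL → factor 33700/45 = 748.89
Step 4: 450 μL brought to 12.4 mL → factor 12400/450 = 27.556
Step 5: 1.65 mL + 17.4 mL = 19.05 mL total → factor 19.05/1.65 = 11.545
Overall dilution factor = 59.947 × 18.941 × 748.89 × 27.556 × 11.545 = 2.7053 × 10^8
Stock = 0.0554 PFU/mL × 2.7053 × 10^8 = 1.50 × 10^7 PFU/mL

1.50 × 10^7 PFU/mL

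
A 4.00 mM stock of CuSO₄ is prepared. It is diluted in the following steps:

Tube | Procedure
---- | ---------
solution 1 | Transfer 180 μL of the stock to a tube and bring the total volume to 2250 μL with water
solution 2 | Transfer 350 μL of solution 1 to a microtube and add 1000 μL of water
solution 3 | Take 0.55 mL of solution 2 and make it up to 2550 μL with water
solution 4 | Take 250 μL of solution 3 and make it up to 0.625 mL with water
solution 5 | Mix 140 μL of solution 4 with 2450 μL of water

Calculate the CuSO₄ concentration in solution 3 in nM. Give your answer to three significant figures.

Step 1: 180 μL brought to 2250 μL → factor 2250/180 = 12.5
Step 2: 350 μL + 1000 μL = 1350 μL total → factor 1350/350 = 3.8571
Step 3: 0.55 mL brought to 2550 μL → factor 2.55/0.55 = 4.6364
Dilution factor through solution 3 = 12.5 × 3.8571 × 4.6364 = 223.54
[solution 3] = 4.00 mM / 223.54 = 0.01789 mM = 1.79 × 10^4 nM

1.79 × 10^4 nM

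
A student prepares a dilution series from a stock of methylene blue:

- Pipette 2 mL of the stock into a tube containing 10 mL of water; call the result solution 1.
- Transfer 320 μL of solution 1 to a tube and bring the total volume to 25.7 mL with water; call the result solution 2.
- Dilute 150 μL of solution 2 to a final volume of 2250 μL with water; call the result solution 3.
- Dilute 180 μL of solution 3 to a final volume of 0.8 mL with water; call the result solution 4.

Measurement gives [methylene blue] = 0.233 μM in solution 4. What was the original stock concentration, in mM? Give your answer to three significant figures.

7.49 mM

Step 1: 2 mL + 10 mL = 12 mL total → factor 12/2 = 6
Step 2: 320 μL brought to 25.7 mL → factor 25700/320 = 80.312
Step 3: 150 μL brought to 2250 μL → factor 2250/150 = 15
Step 4: 180 μL brought to 0.8 mL → factor 800/180 = 4.4444
Overall dilution factor = 6 × 80.312 × 15 × 4.4444 = 32125
Stock = 0.233 μM × 32125 = 7485 μM = 7.49 mM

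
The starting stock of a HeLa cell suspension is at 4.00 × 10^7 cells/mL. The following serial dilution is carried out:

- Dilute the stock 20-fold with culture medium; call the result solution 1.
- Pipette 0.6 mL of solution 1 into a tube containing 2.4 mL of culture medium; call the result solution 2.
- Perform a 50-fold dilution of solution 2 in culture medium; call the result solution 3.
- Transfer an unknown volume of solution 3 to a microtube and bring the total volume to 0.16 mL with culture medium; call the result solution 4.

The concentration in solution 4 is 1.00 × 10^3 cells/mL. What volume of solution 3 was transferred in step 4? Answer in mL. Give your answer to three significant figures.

0.0200 mL

Step 1: 20-fold → factor 20
Step 2: 0.6 mL + 2.4 mL = 3 mL total → factor 3/0.6 = 5
Step 3: 50-fold → factor 50
Step 4: v brought to 0.16 mL → factor = 0.16 mL/v
Product of known-step factors = 5000
Overall factor = 4.00 × 10^7 cells/mL / (1.00 × 10^3 cells/mL) = 40000
Step-4 factor = 40000 / 5000 = 8
v = 0.16 mL / 8 = 0.0200 mL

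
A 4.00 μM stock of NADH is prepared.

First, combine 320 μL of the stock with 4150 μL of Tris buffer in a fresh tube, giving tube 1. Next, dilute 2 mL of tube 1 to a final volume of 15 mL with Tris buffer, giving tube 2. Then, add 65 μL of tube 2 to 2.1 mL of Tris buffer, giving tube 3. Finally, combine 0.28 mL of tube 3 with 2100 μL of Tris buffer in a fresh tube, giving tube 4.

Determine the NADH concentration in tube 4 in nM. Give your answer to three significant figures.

Step 1: 320 μL + 4150 μL = 4470 μL total → factor 4470/320 = 13.969
Step 2: 2 mL brought to 15 mL → factor 15/2 = 7.5
Step 3: 65 μL + 2.1 mL = 2165 μL total → factor 2165/65 = 33.308
Step 4: 0.28 mL + 2100 μL = 2.38 mL total → factor 2.38/0.28 = 8.5
Overall dilution factor = 13.969 × 7.5 × 33.308 × 8.5 = 29661
Final = 4.00 μM / 29661 = 0.0001349 μM = 0.135 nM

0.135 nM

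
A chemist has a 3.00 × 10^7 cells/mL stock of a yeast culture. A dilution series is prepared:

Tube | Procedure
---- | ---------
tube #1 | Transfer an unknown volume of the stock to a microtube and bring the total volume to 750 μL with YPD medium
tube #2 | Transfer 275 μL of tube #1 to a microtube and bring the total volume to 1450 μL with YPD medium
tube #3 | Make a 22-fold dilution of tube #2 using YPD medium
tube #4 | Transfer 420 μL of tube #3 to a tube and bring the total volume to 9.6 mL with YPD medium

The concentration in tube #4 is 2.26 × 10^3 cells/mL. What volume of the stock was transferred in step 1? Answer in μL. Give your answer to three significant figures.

150 μL

Step 1: v brought to 750 μL → factor = 750 μL/v
Step 2: 275 μL brought to 1450 μL → factor 1450/275 = 5.2727
Step 3: 22-fold → factor 22
Step 4: 420 μL brought to 9.6 mL → factor 9600/420 = 22.857
Product of known-step factors = 2651.4
Overall factor = 3.00 × 10^7 cells/mL / (2.26 × 10^3 cells/mL) = 13274
Step-1 factor = 13274 / 2651.4 = 5.0065
v = 750 μL / 5.0065 = 150 μL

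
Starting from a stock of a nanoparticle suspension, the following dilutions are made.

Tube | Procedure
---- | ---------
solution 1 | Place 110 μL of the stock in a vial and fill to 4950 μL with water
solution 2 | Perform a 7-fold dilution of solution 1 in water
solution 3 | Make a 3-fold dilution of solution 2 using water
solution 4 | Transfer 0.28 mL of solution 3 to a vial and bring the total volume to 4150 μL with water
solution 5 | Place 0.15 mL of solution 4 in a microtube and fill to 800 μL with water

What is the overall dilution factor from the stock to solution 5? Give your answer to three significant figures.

7.47 × 10^4

Step 1: 110 μL brought to 4950 μL → factor 4950/110 = 45
Step 2: 7-fold → factor 7
Step 3: 3-fold → factor 3
Step 4: 0.28 mL brought to 4150 μL → factor 4.15/0.28 = 14.821
Step 5: 0.15 mL brought to 800 μL → factor 0.8/0.15 = 5.3333
Overall dilution factor = 45 × 7 × 3 × 14.821 × 5.3333 = 74700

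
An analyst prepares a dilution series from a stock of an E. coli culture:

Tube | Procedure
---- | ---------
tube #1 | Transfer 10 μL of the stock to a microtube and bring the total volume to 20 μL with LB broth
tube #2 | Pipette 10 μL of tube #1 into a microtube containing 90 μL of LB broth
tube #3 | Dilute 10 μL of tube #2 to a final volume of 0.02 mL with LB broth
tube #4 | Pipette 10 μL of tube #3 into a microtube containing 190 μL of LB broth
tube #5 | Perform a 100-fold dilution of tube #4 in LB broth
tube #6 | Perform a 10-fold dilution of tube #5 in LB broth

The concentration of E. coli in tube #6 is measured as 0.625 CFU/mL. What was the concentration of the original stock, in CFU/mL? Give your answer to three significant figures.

5.00 × 10^5 CFU/mL

Step 1: 10 μL brought to 20 μL → factor 20/10 = 2
Step 2: 10 μL + 90 μL = 100 μL total → factor 100/10 = 10
Step 3: 10 μL brought to 0.02 mL → factor 20/10 = 2
Step 4: 10 μL + 190 μL = 200 μL total → factor 200/10 = 20
Step 5: 100-fold → factor 100
Step 6: 10-fold → factor 10
Overall dilution factor = 2 × 10 × 2 × 20 × 100 × 10 = 8 × 10^5
Stock = 0.625 CFU/mL × 8 × 10^5 = 5.00 × 10^5 CFU/mL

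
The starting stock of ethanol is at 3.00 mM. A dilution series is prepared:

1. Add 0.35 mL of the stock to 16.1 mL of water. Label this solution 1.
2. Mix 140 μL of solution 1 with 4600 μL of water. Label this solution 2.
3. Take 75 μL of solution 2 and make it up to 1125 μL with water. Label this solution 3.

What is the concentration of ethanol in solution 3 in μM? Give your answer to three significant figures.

0.126 μM

Step 1: 0.35 mL + 16.1 mL = 16.45 mL total → factor 16.45/0.35 = 47
Step 2: 140 μL + 4600 μL = 4740 μL total → factor 4740/140 = 33.857
Step 3: 75 μL brought to 1125 μL → factor 1125/75 = 15
Overall dilution factor = 47 × 33.857 × 15 = 23869
Final = 3.00 mM / 23869 = 0.0001257 mM = 0.126 μM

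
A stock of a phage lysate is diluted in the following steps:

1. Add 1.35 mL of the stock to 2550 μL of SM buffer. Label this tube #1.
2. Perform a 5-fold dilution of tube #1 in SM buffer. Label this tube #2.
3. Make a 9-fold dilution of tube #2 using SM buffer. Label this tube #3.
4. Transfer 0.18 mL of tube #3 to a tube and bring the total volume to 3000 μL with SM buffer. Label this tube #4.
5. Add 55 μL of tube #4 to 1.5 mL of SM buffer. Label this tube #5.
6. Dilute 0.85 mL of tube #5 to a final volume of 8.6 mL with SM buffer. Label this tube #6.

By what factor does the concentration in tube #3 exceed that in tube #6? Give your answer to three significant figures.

4.77 × 10^3

Step 1: 1.35 mL + 2550 μL = 3.9 mL total → factor 3.9/1.35 = 2.8889
Step 2: 5-fold → factor 5
Step 3: 9-fold → factor 9
Step 4: 0.18 mL brought to 3000 μL → factor 3/0.18 = 16.667
Step 5: 55 μL + 1.5 mL = 1555 μL total → factor 1555/55 = 28.273
Step 6: 0.85 mL brought to 8.6 mL → factor 8.6/0.85 = 10.118
Dilution factor to tube #3 = 130; to tube #6 = 6.1978 × 10^5
[tube #3]/[tube #6] = (factor to tube #6)/(factor to tube #3) = 6.1978 × 10^5/130 = 4.77 × 10^3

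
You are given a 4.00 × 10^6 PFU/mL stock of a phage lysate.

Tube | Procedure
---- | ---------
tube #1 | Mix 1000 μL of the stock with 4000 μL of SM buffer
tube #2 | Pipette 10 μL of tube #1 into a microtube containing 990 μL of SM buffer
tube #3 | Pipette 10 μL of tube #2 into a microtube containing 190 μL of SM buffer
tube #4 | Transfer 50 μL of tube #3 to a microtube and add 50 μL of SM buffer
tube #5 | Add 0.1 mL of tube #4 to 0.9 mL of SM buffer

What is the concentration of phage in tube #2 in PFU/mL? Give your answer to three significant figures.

8.00 × 10^3 PFU/mL

Step 1: 1000 μL + 4000 μL = 5000 μL total → factor 5000/1000 = 5
Step 2: 10 μL + 990 μL = 1000 μL total → factor 1000/10 = 100
Dilution factor through tube #2 = 5 × 100 = 500
[tube #2] = 4.00 × 10^6 PFU/mL / 500 = 8.00 × 10^3 PFU/mL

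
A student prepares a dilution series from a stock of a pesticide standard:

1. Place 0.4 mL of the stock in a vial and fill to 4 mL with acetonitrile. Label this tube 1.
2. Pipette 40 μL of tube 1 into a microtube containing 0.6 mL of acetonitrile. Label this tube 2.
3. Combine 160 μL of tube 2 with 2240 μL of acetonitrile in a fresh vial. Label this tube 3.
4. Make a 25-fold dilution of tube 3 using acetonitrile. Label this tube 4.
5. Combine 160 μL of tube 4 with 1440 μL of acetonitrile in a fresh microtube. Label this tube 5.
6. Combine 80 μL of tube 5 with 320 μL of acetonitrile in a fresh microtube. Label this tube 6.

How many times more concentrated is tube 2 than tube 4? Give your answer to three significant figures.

375

Step 1: 0.4 mL brought to 4 mL → factor 4/0.4 = 10
Step 2: 40 μL + 0.6 mL = 640 μL total → factor 640/40 = 16
Step 3: 160 μL + 2240 μL = 2400 μL total → factor 2400/160 = 15
Step 4: 25-fold → factor 25
Dilution factor to tube 2 = 160; to tube 4 = 60000
[tube 2]/[tube 4] = (factor to tube 4)/(factor to tube 2) = 60000/160 = 375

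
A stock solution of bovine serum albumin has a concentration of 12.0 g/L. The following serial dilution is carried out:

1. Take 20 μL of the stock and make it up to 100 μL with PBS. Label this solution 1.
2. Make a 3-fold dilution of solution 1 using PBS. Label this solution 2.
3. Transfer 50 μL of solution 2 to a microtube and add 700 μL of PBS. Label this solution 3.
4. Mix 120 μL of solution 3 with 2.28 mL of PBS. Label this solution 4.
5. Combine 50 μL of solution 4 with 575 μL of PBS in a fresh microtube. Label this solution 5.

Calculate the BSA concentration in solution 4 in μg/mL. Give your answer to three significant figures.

Step 1: 20 μL brought to 100 μL → factor 100/20 = 5
Step 2: 3-fold → factor 3
Step 3: 50 μL + 700 μL = 750 μL total → factor 750/50 = 15
Step 4: 120 μL + 2.28 mL = 2400 μL total → factor 2400/120 = 20
Dilution factor through solution 4 = 5 × 3 × 15 × 20 = 4500
[solution 4] = 12.0 g/L / 4500 = 0.002667 g/L = 2.67 μg/mL

2.67 μg/mL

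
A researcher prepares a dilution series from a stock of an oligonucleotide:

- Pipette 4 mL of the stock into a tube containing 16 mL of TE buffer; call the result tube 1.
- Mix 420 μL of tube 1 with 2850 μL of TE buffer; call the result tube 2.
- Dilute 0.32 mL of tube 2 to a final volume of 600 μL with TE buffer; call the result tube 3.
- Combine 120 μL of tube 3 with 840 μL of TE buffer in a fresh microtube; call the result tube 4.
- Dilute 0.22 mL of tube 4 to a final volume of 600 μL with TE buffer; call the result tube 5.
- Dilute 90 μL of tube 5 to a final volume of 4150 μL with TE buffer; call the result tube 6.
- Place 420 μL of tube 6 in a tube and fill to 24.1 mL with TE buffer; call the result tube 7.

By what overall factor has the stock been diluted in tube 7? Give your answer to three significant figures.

Step 1: 4 mL + 16 mL = 20 mL total → factor 20/4 = 5
Step 2: 420 μL + 2850 μL = 3270 μL total → factor 3270/420 = 7.7857
Step 3: 0.32 mL brought to 600 μL → factor 0.6/0.32 = 1.875
Step 4: 120 μL + 840 μL = 960 μL total → factor 960/120 = 8
Step 5: 0.22 mL brought to 600 μL → factor 0.6/0.22 = 2.7273
Step 6: 90 μL brought to 4150 μL → factor 4150/90 = 46.111
Step 7: 420 μL brought to 24.1 mL → factor 24100/420 = 57.381
Overall dilution factor = 5 × 7.7857 × 1.875 × 8 × 2.7273 × 46.111 × 57.381 = 4.2137 × 10^6

4.21 × 10^6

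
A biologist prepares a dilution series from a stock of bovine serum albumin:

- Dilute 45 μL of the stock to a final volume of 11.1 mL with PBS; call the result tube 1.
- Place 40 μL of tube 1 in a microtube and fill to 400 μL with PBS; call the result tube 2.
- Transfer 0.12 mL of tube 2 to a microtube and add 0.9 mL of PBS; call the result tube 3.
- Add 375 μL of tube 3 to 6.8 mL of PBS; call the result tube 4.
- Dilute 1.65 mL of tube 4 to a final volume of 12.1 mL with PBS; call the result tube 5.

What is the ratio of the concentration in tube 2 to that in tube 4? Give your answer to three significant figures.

Step 1: 45 μL brought to 11.1 mL → factor 11100/45 = 246.67
Step 2: 40 μL brought to 400 μL → factor 400/40 = 10
Step 3: 0.12 mL + 0.9 mL = 1.02 mL total → factor 1.02/0.12 = 8.5
Step 4: 375 μL + 6.8 mL = 7175 μL total → factor 7175/375 = 19.133
Dilution factor to tube 2 = 2466.7; to tube 4 = 4.0116 × 10^5
[tube 2]/[tube 4] = (factor to tube 4)/(factor to tube 2) = 4.0116 × 10^5/2466.7 = 163

163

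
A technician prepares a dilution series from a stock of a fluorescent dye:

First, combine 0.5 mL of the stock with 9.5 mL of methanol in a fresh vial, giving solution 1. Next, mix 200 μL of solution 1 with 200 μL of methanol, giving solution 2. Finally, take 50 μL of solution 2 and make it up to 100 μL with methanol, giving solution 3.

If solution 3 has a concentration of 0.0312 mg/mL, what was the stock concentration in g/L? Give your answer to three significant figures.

2.50 g/L

Step 1: 0.5 mL + 9.5 mL = 10 mL total → factor 10/0.5 = 20
Step 2: 200 μL + 200 μL = 400 μL total → factor 400/200 = 2
Step 3: 50 μL brought to 100 μL → factor 100/50 = 2
Overall dilution factor = 20 × 2 × 2 = 80
Stock = 0.0312 mg/mL × 80 = 2.496 mg/mL = 2.50 g/L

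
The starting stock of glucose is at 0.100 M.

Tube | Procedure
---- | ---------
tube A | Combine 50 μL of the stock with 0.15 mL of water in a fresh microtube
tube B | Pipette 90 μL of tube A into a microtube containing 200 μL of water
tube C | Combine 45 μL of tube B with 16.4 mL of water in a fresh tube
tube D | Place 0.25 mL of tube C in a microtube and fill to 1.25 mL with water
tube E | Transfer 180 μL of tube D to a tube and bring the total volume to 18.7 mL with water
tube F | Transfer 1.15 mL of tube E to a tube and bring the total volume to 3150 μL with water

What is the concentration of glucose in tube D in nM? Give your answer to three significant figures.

4.25 × 10^3 nM

Step 1: 50 μL + 0.15 mL = 200 μL total → factor 200/50 = 4
Step 2: 90 μL + 200 μL = 290 μL total → factor 290/90 = 3.2222
Step 3: 45 μL + 16.4 mL = 16445 μL total → factor 16445/45 = 365.44
Step 4: 0.25 mL brought to 1.25 mL → factor 1.25/0.25 = 5
Dilution factor through tube D = 4 × 3.2222 × 365.44 × 5 = 23551
[tube D] = 0.100 M / 23551 = 4.246 × 10^-6 M = 4.25 × 10^3 nM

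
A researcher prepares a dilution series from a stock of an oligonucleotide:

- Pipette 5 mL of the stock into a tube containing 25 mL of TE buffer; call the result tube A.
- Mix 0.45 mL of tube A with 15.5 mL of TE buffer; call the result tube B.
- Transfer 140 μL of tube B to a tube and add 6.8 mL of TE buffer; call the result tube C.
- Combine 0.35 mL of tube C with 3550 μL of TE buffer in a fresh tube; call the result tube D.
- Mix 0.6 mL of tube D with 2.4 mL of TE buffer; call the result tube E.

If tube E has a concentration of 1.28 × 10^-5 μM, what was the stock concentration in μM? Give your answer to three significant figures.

Step 1: 5 mL + 25 mL = 30 mL total → factor 30/5 = 6
Step 2: 0.45 mL + 15.5 mL = 15.95 mL total → factor 15.95/0.45 = 35.444
Step 3: 140 μL + 6.8 mL = 6940 μL total → factor 6940/140 = 49.571
Step 4: 0.35 mL + 3550 μL = 3.9 mL total → factor 3.9/0.35 = 11.143
Step 5: 0.6 mL + 2.4 mL = 3 mL total → factor 3/0.6 = 5
Overall dilution factor = 6 × 35.444 × 49.571 × 11.143 × 5 = 5.8735 × 10^5
Stock = 1.28 × 10^-5 μM × 5.8735 × 10^5 = 7.52 μM

7.52 μM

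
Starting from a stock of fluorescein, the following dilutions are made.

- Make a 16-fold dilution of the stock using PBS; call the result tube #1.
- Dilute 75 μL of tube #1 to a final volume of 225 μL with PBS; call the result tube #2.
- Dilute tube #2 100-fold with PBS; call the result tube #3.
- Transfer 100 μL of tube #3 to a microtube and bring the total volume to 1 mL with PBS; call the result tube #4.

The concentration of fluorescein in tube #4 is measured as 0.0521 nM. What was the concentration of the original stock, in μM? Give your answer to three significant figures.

2.50 μM

Step 1: 16-fold → factor 16
Step 2: 75 μL brought to 225 μL → factor 225/75 = 3
Step 3: 100-fold → factor 100
Step 4: 100 μL brought to 1 mL → factor 1000/100 = 10
Overall dilution factor = 16 × 3 × 100 × 10 = 48000
Stock = 0.0521 nM × 48000 = 2501 nM = 2.50 μM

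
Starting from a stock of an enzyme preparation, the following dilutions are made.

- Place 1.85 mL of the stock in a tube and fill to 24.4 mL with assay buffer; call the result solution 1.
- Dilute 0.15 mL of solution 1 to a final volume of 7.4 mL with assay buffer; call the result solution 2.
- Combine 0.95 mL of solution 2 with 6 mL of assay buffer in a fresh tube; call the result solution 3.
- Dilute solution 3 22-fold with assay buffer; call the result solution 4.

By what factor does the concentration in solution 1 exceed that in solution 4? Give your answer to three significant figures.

7.94 × 10^3

Step 1: 1.85 mL brought to 24.4 mL → factor 24.4/1.85 = 13.189
Step 2: 0.15 mL brought to 7.4 mL → factor 7.4/0.15 = 49.333
Step 3: 0.95 mL + 6 mL = 6.95 mL total → factor 6.95/0.95 = 7.3158
Step 4: 22-fold → factor 22
Dilution factor to solution 1 = 13.189; to solution 4 = 1.0472 × 10^5
[solution 1]/[solution 4] = (factor to solution 4)/(factor to solution 1) = 1.0472 × 10^5/13.189 = 7.94 × 10^3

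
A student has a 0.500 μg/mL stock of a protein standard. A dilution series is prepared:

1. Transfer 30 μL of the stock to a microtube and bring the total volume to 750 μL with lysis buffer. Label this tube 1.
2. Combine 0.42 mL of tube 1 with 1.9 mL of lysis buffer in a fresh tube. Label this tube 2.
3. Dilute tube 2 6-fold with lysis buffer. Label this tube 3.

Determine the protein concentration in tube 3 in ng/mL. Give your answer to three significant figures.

Step 1: 30 μL brought to 750 μL → factor 750/30 = 25
Step 2: 0.42 mL + 1.9 mL = 2.32 mL total → factor 2.32/0.42 = 5.5238
Step 3: 6-fold → factor 6
Overall dilution factor = 25 × 5.5238 × 6 = 828.57
Final = 0.500 μg/mL / 828.57 = 0.0006034 μg/mL = 0.603 ng/mL

0.603 ng/mL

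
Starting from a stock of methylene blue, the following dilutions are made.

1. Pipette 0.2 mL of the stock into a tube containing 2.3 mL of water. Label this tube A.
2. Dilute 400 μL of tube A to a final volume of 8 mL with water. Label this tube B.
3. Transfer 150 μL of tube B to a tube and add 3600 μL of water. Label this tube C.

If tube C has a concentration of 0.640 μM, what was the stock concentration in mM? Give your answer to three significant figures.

4.00 mM

Step 1: 0.2 mL + 2.3 mL = 2.5 mL total → factor 2.5/0.2 = 12.5
Step 2: 400 μL brought to 8 mL → factor 8000/400 = 20
Step 3: 150 μL + 3600 μL = 3750 μL total → factor 3750/150 = 25
Overall dilution factor = 12.5 × 20 × 25 = 6250
Stock = 0.640 μM × 6250 = 4000 μM = 4.00 mM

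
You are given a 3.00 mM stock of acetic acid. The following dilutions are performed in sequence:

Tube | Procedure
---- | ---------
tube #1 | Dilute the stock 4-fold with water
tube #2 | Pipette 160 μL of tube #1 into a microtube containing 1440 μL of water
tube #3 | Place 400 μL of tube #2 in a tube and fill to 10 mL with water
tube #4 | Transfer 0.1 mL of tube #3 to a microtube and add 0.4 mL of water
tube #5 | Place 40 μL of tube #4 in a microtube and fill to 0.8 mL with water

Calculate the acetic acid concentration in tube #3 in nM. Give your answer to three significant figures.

3.00 × 10^3 nM

Step 1: 4-fold → factor 4
Step 2: 160 μL + 1440 μL = 1600 μL total → factor 1600/160 = 10
Step 3: 400 μL brought to 10 mL → factor 10000/400 = 25
Dilution factor through tube #3 = 4 × 10 × 25 = 1000
[tube #3] = 3.00 mM / 1000 = 0.003000 mM = 3.00 × 10^3 nM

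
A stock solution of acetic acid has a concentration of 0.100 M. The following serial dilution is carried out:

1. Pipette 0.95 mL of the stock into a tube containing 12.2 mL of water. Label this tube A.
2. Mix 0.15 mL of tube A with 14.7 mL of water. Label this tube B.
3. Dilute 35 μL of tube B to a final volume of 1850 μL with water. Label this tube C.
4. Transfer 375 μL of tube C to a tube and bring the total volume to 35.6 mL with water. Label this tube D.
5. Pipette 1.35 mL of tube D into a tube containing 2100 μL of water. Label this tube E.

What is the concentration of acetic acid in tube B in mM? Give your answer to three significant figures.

Step 1: 0.95 mL + 12.2 mL = 13.15 mL total → factor 13.15/0.95 = 13.842
Step 2: 0.15 mL + 14.7 mL = 14.85 mL total → factor 14.85/0.15 = 99
Dilution factor through tube B = 13.842 × 99 = 1370.4
[tube B] = 0.100 M / 1370.4 = 7.297 × 10^-5 M = 0.0730 mM

0.0730 mM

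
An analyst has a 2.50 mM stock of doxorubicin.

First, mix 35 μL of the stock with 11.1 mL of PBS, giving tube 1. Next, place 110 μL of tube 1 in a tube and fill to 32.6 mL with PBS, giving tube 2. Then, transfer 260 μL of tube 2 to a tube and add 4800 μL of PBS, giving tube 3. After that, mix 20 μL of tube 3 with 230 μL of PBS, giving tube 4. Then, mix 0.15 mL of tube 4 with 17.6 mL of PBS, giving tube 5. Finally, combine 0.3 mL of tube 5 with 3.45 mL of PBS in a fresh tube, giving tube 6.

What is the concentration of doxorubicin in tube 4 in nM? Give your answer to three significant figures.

Step 1: 35 μL + 11.1 mL = 11135 μL total → factor 11135/35 = 318.14
Step 2: 110 μL brought to 32.6 mL → factor 32600/110 = 296.36
Step 3: 260 μL + 4800 μL = 5060 μL total → factor 5060/260 = 19.462
Step 4: 20 μL + 230 μL = 250 μL total → factor 250/20 = 12.5
Dilution factor through tube 4 = 318.14 × 296.36 × 19.462 × 12.5 = 2.2937 × 10^7
[tube 4] = 2.50 mM / 2.2937 × 10^7 = 1.090 × 10^-7 mM = 0.109 nM

0.109 nM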